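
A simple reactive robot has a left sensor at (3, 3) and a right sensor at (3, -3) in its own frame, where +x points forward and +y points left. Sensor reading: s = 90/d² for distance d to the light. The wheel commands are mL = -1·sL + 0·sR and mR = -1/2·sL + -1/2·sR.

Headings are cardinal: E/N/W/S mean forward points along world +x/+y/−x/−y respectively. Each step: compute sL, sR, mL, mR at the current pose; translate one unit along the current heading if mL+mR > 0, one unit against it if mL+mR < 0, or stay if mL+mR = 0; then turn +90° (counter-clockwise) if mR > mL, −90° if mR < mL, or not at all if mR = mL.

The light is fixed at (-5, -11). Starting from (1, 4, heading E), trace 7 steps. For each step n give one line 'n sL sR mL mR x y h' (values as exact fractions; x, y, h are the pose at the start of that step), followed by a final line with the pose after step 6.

n=0: pose=(1,4,E); sL=2/9, sR=2/5; mL=-2/9, mR=-14/45; mL+mR=-8/15 → advance -1; mR−mL=-4/45 → turn -1·90°
n=1: pose=(0,4,S); sL=45/104, sR=45/74; mL=-45/104, mR=-4005/7696; mL+mR=-7335/7696 → advance -1; mR−mL=-675/7696 → turn -1·90°
n=2: pose=(0,5,W); sL=90/173, sR=18/73; mL=-90/173, mR=-4842/12629; mL+mR=-11412/12629 → advance -1; mR−mL=1728/12629 → turn +1·90°
n=3: pose=(1,5,S); sL=9/25, sR=45/89; mL=-9/25, mR=-963/2225; mL+mR=-1764/2225 → advance -1; mR−mL=-162/2225 → turn -1·90°
n=4: pose=(1,6,W); sL=18/41, sR=90/409; mL=-18/41, mR=-5526/16769; mL+mR=-12888/16769 → advance -1; mR−mL=1836/16769 → turn +1·90°
n=5: pose=(2,6,S); sL=45/148, sR=45/106; mL=-45/148, mR=-5715/15688; mL+mR=-10485/15688 → advance -1; mR−mL=-945/15688 → turn -1·90°
n=6: pose=(2,7,W); sL=90/241, sR=90/457; mL=-90/241, mR=-31410/110137; mL+mR=-72540/110137 → advance -1; mR−mL=9720/110137 → turn +1·90°

0 2/9 2/5 -2/9 -14/45 1 4 E
1 45/104 45/74 -45/104 -4005/7696 0 4 S
2 90/173 18/73 -90/173 -4842/12629 0 5 W
3 9/25 45/89 -9/25 -963/2225 1 5 S
4 18/41 90/409 -18/41 -5526/16769 1 6 W
5 45/148 45/106 -45/148 -5715/15688 2 6 S
6 90/241 90/457 -90/241 -31410/110137 2 7 W
final 3 7 S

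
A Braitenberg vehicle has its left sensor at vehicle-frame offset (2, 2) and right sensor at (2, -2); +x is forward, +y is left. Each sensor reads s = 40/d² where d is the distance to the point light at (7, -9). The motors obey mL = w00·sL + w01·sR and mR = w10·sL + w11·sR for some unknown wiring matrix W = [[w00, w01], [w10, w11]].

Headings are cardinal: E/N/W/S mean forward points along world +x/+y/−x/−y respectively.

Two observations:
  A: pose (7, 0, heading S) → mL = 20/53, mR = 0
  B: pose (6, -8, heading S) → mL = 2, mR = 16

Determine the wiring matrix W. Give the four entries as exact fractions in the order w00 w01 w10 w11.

0 1/2 1 -1

obs A: pose=(7,0,S) → sL=40/53, sR=40/53, mL=20/53, mR=0
obs B: pose=(6,-8,S) → sL=20, sR=4, mL=2, mR=16
sensor matrix S = [[40/53, 40/53], [20, 4]]; det S = -640/53
solve [mL_A; mL_B] = S·[w00; w01] and [mR_A; mR_B] = S·[w10; w11]:
  w00 = 0, w01 = 1/2, w10 = 1, w11 = -1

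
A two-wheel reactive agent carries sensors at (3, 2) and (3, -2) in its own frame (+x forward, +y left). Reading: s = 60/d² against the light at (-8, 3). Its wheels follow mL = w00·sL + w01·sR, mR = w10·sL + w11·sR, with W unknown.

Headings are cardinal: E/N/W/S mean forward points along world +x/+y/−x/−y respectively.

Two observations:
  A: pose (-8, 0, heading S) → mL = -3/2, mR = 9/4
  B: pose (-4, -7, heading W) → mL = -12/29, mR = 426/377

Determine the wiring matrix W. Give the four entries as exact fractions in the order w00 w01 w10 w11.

obs A: pose=(-8,0,S) → sL=3/2, sR=3/2, mL=-3/2, mR=9/4
obs B: pose=(-4,-7,W) → sL=12/29, sR=12/13, mL=-12/29, mR=426/377
sensor matrix S = [[3/2, 3/2], [12/29, 12/13]]; det S = 288/377
solve [mL_A; mL_B] = S·[w00; w01] and [mR_A; mR_B] = S·[w10; w11]:
  w00 = -1, w01 = 0, w10 = 1/2, w11 = 1

-1 0 1/2 1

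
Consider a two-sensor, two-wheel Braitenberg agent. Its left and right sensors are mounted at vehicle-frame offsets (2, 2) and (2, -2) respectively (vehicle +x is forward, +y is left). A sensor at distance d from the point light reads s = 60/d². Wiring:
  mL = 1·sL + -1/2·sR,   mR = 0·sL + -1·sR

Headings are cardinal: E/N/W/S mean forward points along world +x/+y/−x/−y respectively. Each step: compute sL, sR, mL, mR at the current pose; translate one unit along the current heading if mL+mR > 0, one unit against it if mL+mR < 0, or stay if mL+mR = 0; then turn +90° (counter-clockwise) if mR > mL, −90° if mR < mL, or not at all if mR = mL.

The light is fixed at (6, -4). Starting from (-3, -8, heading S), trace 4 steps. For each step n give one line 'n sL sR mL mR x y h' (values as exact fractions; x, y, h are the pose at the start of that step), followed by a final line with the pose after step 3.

n=0: pose=(-3,-8,S); sL=12/17, sR=60/157; mL=1374/2669, mR=-60/157; mL+mR=354/2669 → advance +1; mR−mL=-2394/2669 → turn -1·90°
n=1: pose=(-3,-9,W); sL=6/17, sR=6/13; mL=27/221, mR=-6/13; mL+mR=-75/221 → advance -1; mR−mL=-129/221 → turn -1·90°
n=2: pose=(-2,-9,N); sL=60/109, sR=4/3; mL=-38/327, mR=-4/3; mL+mR=-158/109 → advance -1; mR−mL=-398/327 → turn -1·90°
n=3: pose=(-2,-10,E); sL=15/13, sR=3/5; mL=111/130, mR=-3/5; mL+mR=33/130 → advance +1; mR−mL=-189/130 → turn -1·90°

0 12/17 60/157 1374/2669 -60/157 -3 -8 S
1 6/17 6/13 27/221 -6/13 -3 -9 W
2 60/109 4/3 -38/327 -4/3 -2 -9 N
3 15/13 3/5 111/130 -3/5 -2 -10 E
final -1 -10 S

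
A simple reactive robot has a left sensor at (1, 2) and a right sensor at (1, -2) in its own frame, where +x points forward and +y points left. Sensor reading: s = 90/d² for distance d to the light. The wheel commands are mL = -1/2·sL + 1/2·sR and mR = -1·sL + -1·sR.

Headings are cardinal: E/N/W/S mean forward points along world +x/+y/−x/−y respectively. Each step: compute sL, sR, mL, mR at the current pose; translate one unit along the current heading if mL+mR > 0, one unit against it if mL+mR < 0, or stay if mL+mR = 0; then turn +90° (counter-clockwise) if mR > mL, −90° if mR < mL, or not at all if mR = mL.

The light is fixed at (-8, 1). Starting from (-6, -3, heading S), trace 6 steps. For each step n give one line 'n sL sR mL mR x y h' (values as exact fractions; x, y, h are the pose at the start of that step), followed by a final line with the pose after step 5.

n=0: pose=(-6,-3,S); sL=90/41, sR=18/5; mL=144/205, mR=-1188/205; mL+mR=-1044/205 → advance -1; mR−mL=-1332/205 → turn -1·90°
n=1: pose=(-6,-2,W); sL=45/13, sR=45; mL=270/13, mR=-630/13; mL+mR=-360/13 → advance -1; mR−mL=-900/13 → turn -1·90°
n=2: pose=(-5,-2,N); sL=18, sR=90/29; mL=-216/29, mR=-612/29; mL+mR=-828/29 → advance -1; mR−mL=-396/29 → turn -1·90°
n=3: pose=(-5,-3,E); sL=9/2, sR=45/26; mL=-18/13, mR=-81/13; mL+mR=-99/13 → advance -1; mR−mL=-63/13 → turn -1·90°
n=4: pose=(-6,-3,S); sL=90/41, sR=18/5; mL=144/205, mR=-1188/205; mL+mR=-1044/205 → advance -1; mR−mL=-1332/205 → turn -1·90°
n=5: pose=(-6,-2,W); sL=45/13, sR=45; mL=270/13, mR=-630/13; mL+mR=-360/13 → advance -1; mR−mL=-900/13 → turn -1·90°

0 90/41 18/5 144/205 -1188/205 -6 -3 S
1 45/13 45 270/13 -630/13 -6 -2 W
2 18 90/29 -216/29 -612/29 -5 -2 N
3 9/2 45/26 -18/13 -81/13 -5 -3 E
4 90/41 18/5 144/205 -1188/205 -6 -3 S
5 45/13 45 270/13 -630/13 -6 -2 W
final -5 -2 N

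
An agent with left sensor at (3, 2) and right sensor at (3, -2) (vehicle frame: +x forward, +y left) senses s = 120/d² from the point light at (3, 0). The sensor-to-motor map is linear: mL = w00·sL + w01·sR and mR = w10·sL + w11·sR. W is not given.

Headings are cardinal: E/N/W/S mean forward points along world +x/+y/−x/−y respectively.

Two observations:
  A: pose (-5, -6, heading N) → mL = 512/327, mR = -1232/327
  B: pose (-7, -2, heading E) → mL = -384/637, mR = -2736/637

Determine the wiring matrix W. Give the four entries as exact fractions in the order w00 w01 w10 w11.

obs A: pose=(-5,-6,N) → sL=120/109, sR=8/3, mL=512/327, mR=-1232/327
obs B: pose=(-7,-2,E) → sL=120/49, sR=24/13, mL=-384/637, mR=-2736/637
sensor matrix S = [[120/109, 8/3], [120/49, 24/13]]; det S = -312320/69433
solve [mL_A; mL_B] = S·[w00; w01] and [mR_A; mR_B] = S·[w10; w11]:
  w00 = -1, w01 = 1, w10 = -1, w11 = -1

-1 1 -1 -1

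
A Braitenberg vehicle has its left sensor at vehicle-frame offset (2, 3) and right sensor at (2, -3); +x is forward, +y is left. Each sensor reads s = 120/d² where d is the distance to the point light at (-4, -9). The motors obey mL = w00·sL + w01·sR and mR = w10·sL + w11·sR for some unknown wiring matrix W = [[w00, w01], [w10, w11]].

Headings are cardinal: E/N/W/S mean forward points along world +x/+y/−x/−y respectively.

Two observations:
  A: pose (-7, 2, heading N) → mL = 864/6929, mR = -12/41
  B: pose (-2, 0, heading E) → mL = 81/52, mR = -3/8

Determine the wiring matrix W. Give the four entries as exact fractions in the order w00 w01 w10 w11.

obs A: pose=(-7,2,N) → sL=24/41, sR=120/169, mL=864/6929, mR=-12/41
obs B: pose=(-2,0,E) → sL=3/4, sR=30/13, mL=81/52, mR=-3/8
sensor matrix S = [[24/41, 120/169], [3/4, 30/13]]; det S = 5670/6929
solve [mL_A; mL_B] = S·[w00; w01] and [mR_A; mR_B] = S·[w10; w11]:
  w00 = -1, w01 = 1, w10 = -1/2, w11 = 0

-1 1 -1/2 0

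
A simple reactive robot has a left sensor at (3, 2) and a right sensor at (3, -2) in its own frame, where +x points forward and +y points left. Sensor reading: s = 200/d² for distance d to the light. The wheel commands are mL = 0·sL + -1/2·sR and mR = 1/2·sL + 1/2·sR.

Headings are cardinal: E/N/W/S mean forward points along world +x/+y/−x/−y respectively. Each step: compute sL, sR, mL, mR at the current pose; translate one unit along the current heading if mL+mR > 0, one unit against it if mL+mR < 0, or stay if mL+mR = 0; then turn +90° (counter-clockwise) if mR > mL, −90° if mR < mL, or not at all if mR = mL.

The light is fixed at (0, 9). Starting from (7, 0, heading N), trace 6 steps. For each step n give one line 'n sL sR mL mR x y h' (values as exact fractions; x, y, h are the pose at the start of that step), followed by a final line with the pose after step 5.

n=0: pose=(7,0,N); sL=200/61, sR=200/117; mL=-100/117, mR=17800/7137; mL+mR=100/61 → advance +1; mR−mL=23900/7137 → turn +1·90°
n=1: pose=(7,1,W); sL=50/29, sR=50/13; mL=-25/13, mR=1050/377; mL+mR=25/29 → advance +1; mR−mL=1775/377 → turn +1·90°
n=2: pose=(6,1,S); sL=40/37, sR=200/137; mL=-100/137, mR=6440/5069; mL+mR=20/37 → advance +1; mR−mL=10140/5069 → turn +1·90°
n=3: pose=(6,0,E); sL=20/13, sR=100/101; mL=-50/101, mR=1660/1313; mL+mR=10/13 → advance +1; mR−mL=2310/1313 → turn +1·90°
n=4: pose=(7,0,N); sL=200/61, sR=200/117; mL=-100/117, mR=17800/7137; mL+mR=100/61 → advance +1; mR−mL=23900/7137 → turn +1·90°
n=5: pose=(7,1,W); sL=50/29, sR=50/13; mL=-25/13, mR=1050/377; mL+mR=25/29 → advance +1; mR−mL=1775/377 → turn +1·90°

0 200/61 200/117 -100/117 17800/7137 7 0 N
1 50/29 50/13 -25/13 1050/377 7 1 W
2 40/37 200/137 -100/137 6440/5069 6 1 S
3 20/13 100/101 -50/101 1660/1313 6 0 E
4 200/61 200/117 -100/117 17800/7137 7 0 N
5 50/29 50/13 -25/13 1050/377 7 1 W
final 6 1 S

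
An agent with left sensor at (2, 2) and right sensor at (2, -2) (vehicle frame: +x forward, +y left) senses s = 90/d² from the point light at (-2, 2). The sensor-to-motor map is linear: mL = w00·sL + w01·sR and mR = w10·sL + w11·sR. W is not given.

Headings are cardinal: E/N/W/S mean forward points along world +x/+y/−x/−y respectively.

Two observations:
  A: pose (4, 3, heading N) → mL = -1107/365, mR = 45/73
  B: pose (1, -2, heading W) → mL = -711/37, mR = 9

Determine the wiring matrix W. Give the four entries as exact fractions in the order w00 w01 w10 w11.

-1/2 -1 0 1/2

obs A: pose=(4,3,N) → sL=18/5, sR=90/73, mL=-1107/365, mR=45/73
obs B: pose=(1,-2,W) → sL=90/37, sR=18, mL=-711/37, mR=9
sensor matrix S = [[18/5, 90/73], [90/37, 18]]; det S = 834624/13505
solve [mL_A; mL_B] = S·[w00; w01] and [mR_A; mR_B] = S·[w10; w11]:
  w00 = -1/2, w01 = -1, w10 = 0, w11 = 1/2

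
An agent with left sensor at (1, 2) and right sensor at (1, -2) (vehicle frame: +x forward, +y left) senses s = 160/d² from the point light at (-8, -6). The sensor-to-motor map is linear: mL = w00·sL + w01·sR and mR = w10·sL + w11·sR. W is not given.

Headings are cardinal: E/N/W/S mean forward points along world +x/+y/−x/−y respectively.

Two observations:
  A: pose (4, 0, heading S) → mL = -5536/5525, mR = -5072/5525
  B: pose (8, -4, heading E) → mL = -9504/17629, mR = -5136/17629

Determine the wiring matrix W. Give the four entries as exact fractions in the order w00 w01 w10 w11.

obs A: pose=(4,0,S) → sL=160/221, sR=32/25, mL=-5536/5525, mR=-5072/5525
obs B: pose=(8,-4,E) → sL=32/61, sR=160/289, mL=-9504/17629, mR=-5136/17629
sensor matrix S = [[160/221, 32/25], [32/61, 160/289]]; det S = -26361856/97400225
solve [mL_A; mL_B] = S·[w00; w01] and [mR_A; mR_B] = S·[w10; w11]:
  w00 = -1/2, w01 = -1/2, w10 = 1/2, w11 = -1

-1/2 -1/2 1/2 -1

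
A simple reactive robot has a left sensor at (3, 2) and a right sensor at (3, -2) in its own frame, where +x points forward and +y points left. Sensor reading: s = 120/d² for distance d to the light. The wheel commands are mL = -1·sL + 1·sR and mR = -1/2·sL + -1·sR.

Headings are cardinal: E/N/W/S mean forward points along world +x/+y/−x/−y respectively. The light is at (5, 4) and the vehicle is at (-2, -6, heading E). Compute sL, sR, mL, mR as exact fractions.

3/2 3/4 -3/4 -3/2

left sensor world pos  = (1, -4); dL² = 80
right sensor world pos = (1, -8); dR² = 160
sL = 120/80 = 3/2
sR = 120/160 = 3/4
mL = -1·sL + 1·sR = -3/4
mR = -1/2·sL + -1·sR = -3/2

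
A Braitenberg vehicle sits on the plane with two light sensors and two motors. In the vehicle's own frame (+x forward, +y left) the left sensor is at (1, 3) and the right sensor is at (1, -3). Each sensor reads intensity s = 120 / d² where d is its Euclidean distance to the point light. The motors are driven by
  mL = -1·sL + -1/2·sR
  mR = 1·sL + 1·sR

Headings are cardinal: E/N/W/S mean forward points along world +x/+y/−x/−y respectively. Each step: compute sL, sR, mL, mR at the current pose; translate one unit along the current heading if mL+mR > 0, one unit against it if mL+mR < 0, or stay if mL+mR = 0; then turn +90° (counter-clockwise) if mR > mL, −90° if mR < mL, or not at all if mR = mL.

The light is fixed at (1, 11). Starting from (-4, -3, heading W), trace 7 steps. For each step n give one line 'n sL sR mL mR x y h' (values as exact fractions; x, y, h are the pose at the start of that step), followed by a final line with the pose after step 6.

0 24/65 120/157 -7668/10205 11568/10205 -4 -3 W
1 20/39 20/51 -470/663 200/221 -5 -3 S
2 120/169 120/349 -52020/58981 62160/58981 -5 -4 E
3 6/13 3/5 -99/130 69/65 -4 -4 N
4 24/65 120/157 -7668/10205 11568/10205 -4 -3 W
5 20/39 20/51 -470/663 200/221 -5 -3 S
6 120/169 120/349 -52020/58981 62160/58981 -5 -4 E
final -4 -4 N

n=0: pose=(-4,-3,W); sL=24/65, sR=120/157; mL=-7668/10205, mR=11568/10205; mL+mR=60/157 → advance +1; mR−mL=19236/10205 → turn +1·90°
n=1: pose=(-5,-3,S); sL=20/39, sR=20/51; mL=-470/663, mR=200/221; mL+mR=10/51 → advance +1; mR−mL=1070/663 → turn +1·90°
n=2: pose=(-5,-4,E); sL=120/169, sR=120/349; mL=-52020/58981, mR=62160/58981; mL+mR=60/349 → advance +1; mR−mL=114180/58981 → turn +1·90°
n=3: pose=(-4,-4,N); sL=6/13, sR=3/5; mL=-99/130, mR=69/65; mL+mR=3/10 → advance +1; mR−mL=237/130 → turn +1·90°
n=4: pose=(-4,-3,W); sL=24/65, sR=120/157; mL=-7668/10205, mR=11568/10205; mL+mR=60/157 → advance +1; mR−mL=19236/10205 → turn +1·90°
n=5: pose=(-5,-3,S); sL=20/39, sR=20/51; mL=-470/663, mR=200/221; mL+mR=10/51 → advance +1; mR−mL=1070/663 → turn +1·90°
n=6: pose=(-5,-4,E); sL=120/169, sR=120/349; mL=-52020/58981, mR=62160/58981; mL+mR=60/349 → advance +1; mR−mL=114180/58981 → turn +1·90°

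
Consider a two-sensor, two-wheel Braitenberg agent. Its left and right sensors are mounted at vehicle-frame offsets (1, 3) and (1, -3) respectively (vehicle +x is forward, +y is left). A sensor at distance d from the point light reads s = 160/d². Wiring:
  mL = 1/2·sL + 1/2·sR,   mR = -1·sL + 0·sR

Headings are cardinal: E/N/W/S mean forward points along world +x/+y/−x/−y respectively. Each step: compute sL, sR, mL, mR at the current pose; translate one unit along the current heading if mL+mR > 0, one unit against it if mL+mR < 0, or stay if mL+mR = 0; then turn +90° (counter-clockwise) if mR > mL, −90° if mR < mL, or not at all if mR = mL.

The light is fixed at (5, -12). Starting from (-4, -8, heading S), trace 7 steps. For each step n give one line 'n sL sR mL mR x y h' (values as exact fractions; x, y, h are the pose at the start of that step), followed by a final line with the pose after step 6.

n=0: pose=(-4,-8,S); sL=32/9, sR=160/153; mL=352/153, mR=-32/9; mL+mR=-64/51 → advance -1; mR−mL=-896/153 → turn -1·90°
n=1: pose=(-4,-7,W); sL=20/13, sR=40/41; mL=670/533, mR=-20/13; mL+mR=-150/533 → advance -1; mR−mL=-1490/533 → turn -1·90°
n=2: pose=(-3,-7,N); sL=160/157, sR=160/61; mL=17440/9577, mR=-160/157; mL+mR=7680/9577 → advance +1; mR−mL=-27200/9577 → turn -1·90°
n=3: pose=(-3,-6,E); sL=16/13, sR=80/29; mL=752/377, mR=-16/13; mL+mR=288/377 → advance +1; mR−mL=-1216/377 → turn -1·90°
n=4: pose=(-2,-6,S); sL=160/41, sR=32/25; mL=2656/1025, mR=-160/41; mL+mR=-1344/1025 → advance -1; mR−mL=-6656/1025 → turn -1·90°
n=5: pose=(-2,-5,W); sL=2, sR=40/41; mL=61/41, mR=-2; mL+mR=-21/41 → advance -1; mR−mL=-143/41 → turn -1·90°
n=6: pose=(-1,-5,N); sL=32/29, sR=160/73; mL=3488/2117, mR=-32/29; mL+mR=1152/2117 → advance +1; mR−mL=-5824/2117 → turn -1·90°

0 32/9 160/153 352/153 -32/9 -4 -8 S
1 20/13 40/41 670/533 -20/13 -4 -7 W
2 160/157 160/61 17440/9577 -160/157 -3 -7 N
3 16/13 80/29 752/377 -16/13 -3 -6 E
4 160/41 32/25 2656/1025 -160/41 -2 -6 S
5 2 40/41 61/41 -2 -2 -5 W
6 32/29 160/73 3488/2117 -32/29 -1 -5 N
final -1 -4 E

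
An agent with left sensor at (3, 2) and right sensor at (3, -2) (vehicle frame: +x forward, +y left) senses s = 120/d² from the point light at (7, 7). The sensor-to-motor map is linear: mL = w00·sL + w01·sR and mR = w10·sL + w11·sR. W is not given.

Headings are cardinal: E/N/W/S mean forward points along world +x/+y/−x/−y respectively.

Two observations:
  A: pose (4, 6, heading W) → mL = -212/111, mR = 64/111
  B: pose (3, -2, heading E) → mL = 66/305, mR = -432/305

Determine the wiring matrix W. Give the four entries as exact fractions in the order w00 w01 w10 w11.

1/2 -1 -1 1

obs A: pose=(4,6,W) → sL=8/3, sR=120/37, mL=-212/111, mR=64/111
obs B: pose=(3,-2,E) → sL=12/5, sR=60/61, mL=66/305, mR=-432/305
sensor matrix S = [[8/3, 120/37], [12/5, 60/61]]; det S = -11648/2257
solve [mL_A; mL_B] = S·[w00; w01] and [mR_A; mR_B] = S·[w10; w11]:
  w00 = 1/2, w01 = -1, w10 = -1, w11 = 1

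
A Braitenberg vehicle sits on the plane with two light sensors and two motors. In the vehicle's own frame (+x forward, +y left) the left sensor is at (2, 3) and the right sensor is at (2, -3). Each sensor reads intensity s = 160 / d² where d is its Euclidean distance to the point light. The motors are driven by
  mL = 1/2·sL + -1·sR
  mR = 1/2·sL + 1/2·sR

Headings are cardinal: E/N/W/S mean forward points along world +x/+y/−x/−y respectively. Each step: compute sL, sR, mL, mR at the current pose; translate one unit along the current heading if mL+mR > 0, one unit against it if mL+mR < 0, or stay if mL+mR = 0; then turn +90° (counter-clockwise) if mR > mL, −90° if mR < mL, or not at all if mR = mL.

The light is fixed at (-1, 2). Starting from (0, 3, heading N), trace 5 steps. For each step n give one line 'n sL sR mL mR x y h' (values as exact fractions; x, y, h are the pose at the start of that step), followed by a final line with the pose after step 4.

n=0: pose=(0,3,N); sL=160/13, sR=32/5; mL=-16/65, mR=608/65; mL+mR=592/65 → advance +1; mR−mL=48/5 → turn +1·90°
n=1: pose=(0,4,W); sL=80, sR=80/13; mL=440/13, mR=560/13; mL+mR=1000/13 → advance +1; mR−mL=120/13 → turn +1·90°
n=2: pose=(-1,4,S); sL=160/9, sR=160/9; mL=-80/9, mR=160/9; mL+mR=80/9 → advance +1; mR−mL=80/3 → turn +1·90°
n=3: pose=(-1,3,E); sL=8, sR=20; mL=-16, mR=14; mL+mR=-2 → advance -1; mR−mL=30 → turn +1·90°
n=4: pose=(-2,3,N); sL=32/5, sR=160/13; mL=-592/65, mR=608/65; mL+mR=16/65 → advance +1; mR−mL=240/13 → turn +1·90°

0 160/13 32/5 -16/65 608/65 0 3 N
1 80 80/13 440/13 560/13 0 4 W
2 160/9 160/9 -80/9 160/9 -1 4 S
3 8 20 -16 14 -1 3 E
4 32/5 160/13 -592/65 608/65 -2 3 N
final -2 4 W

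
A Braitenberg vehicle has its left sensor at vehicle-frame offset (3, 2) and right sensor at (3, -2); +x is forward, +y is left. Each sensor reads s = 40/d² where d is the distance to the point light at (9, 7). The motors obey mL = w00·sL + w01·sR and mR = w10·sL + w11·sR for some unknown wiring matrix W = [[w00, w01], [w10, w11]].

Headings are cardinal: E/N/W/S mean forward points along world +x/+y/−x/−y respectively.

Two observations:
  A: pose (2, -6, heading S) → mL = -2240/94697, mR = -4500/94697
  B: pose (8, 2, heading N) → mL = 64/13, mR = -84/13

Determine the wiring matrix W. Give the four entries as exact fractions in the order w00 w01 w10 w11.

-1 1 1/2 -1

obs A: pose=(2,-6,S) → sL=40/281, sR=40/337, mL=-2240/94697, mR=-4500/94697
obs B: pose=(8,2,N) → sL=40/13, sR=8, mL=64/13, mR=-84/13
sensor matrix S = [[40/281, 40/337], [40/13, 8]]; det S = 952320/1231061
solve [mL_A; mL_B] = S·[w00; w01] and [mR_A; mR_B] = S·[w10; w11]:
  w00 = -1, w01 = 1, w10 = 1/2, w11 = -1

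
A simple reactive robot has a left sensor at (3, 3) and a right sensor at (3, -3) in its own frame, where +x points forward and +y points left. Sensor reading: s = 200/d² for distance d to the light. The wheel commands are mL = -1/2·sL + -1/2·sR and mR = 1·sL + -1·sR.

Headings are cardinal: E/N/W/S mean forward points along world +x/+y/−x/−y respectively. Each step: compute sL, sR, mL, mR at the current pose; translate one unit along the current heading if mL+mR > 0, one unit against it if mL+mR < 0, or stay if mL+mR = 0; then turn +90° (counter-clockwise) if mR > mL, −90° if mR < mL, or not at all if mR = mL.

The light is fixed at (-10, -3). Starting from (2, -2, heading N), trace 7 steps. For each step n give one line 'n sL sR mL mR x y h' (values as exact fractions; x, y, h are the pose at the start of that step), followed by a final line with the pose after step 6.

n=0: pose=(2,-2,N); sL=200/97, sR=200/241; mL=-33800/23377, mR=28800/23377; mL+mR=-5000/23377 → advance -1; mR−mL=62600/23377 → turn +1·90°
n=1: pose=(2,-3,W); sL=20/9, sR=20/9; mL=-20/9, mR=0; mL+mR=-20/9 → advance -1; mR−mL=20/9 → turn +1·90°
n=2: pose=(3,-3,S); sL=40/53, sR=200/109; mL=-7480/5777, mR=-6240/5777; mL+mR=-13720/5777 → advance -1; mR−mL=1240/5777 → turn +1·90°
n=3: pose=(3,-2,E); sL=25/34, sR=10/13; mL=-665/884, mR=-15/442; mL+mR=-695/884 → advance -1; mR−mL=635/884 → turn +1·90°
n=4: pose=(2,-2,N); sL=200/97, sR=200/241; mL=-33800/23377, mR=28800/23377; mL+mR=-5000/23377 → advance -1; mR−mL=62600/23377 → turn +1·90°
n=5: pose=(2,-3,W); sL=20/9, sR=20/9; mL=-20/9, mR=0; mL+mR=-20/9 → advance -1; mR−mL=20/9 → turn +1·90°
n=6: pose=(3,-3,S); sL=40/53, sR=200/109; mL=-7480/5777, mR=-6240/5777; mL+mR=-13720/5777 → advance -1; mR−mL=1240/5777 → turn +1·90°

0 200/97 200/241 -33800/23377 28800/23377 2 -2 N
1 20/9 20/9 -20/9 0 2 -3 W
2 40/53 200/109 -7480/5777 -6240/5777 3 -3 S
3 25/34 10/13 -665/884 -15/442 3 -2 E
4 200/97 200/241 -33800/23377 28800/23377 2 -2 N
5 20/9 20/9 -20/9 0 2 -3 W
6 40/53 200/109 -7480/5777 -6240/5777 3 -3 S
final 3 -2 E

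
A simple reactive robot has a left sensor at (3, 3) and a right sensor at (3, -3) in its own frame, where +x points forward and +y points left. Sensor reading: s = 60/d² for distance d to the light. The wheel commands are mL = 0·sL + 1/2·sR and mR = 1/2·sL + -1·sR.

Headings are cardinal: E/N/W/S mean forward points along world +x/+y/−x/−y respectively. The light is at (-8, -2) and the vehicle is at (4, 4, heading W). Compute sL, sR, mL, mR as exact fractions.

2/3 10/27 5/27 -1/27

left sensor world pos  = (1, 1); dL² = 90
right sensor world pos = (1, 7); dR² = 162
sL = 60/90 = 2/3
sR = 60/162 = 10/27
mL = 0·sL + 1/2·sR = 5/27
mR = 1/2·sL + -1·sR = -1/27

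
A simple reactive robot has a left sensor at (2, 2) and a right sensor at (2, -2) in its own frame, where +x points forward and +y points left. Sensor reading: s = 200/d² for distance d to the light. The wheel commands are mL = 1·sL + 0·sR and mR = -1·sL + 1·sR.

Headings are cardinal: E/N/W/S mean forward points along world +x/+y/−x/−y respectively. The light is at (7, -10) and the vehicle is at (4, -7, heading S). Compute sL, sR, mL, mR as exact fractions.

100 100/13 100 -1200/13

left sensor world pos  = (6, -9); dL² = 2
right sensor world pos = (2, -9); dR² = 26
sL = 200/2 = 100
sR = 200/26 = 100/13
mL = 1·sL + 0·sR = 100
mR = -1·sL + 1·sR = -1200/13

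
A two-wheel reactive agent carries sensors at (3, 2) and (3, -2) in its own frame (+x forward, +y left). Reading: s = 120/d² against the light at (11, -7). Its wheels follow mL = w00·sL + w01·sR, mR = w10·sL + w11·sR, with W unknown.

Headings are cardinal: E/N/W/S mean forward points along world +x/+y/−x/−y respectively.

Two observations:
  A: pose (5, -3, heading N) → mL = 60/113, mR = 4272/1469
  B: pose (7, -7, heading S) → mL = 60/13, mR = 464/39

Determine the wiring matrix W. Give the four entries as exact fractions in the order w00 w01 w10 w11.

1/2 0 1 1

obs A: pose=(5,-3,N) → sL=120/113, sR=24/13, mL=60/113, mR=4272/1469
obs B: pose=(7,-7,S) → sL=120/13, sR=8/3, mL=60/13, mR=464/39
sensor matrix S = [[120/113, 24/13], [120/13, 8/3]]; det S = -271360/19097
solve [mL_A; mL_B] = S·[w00; w01] and [mR_A; mR_B] = S·[w10; w11]:
  w00 = 1/2, w01 = 0, w10 = 1, w11 = 1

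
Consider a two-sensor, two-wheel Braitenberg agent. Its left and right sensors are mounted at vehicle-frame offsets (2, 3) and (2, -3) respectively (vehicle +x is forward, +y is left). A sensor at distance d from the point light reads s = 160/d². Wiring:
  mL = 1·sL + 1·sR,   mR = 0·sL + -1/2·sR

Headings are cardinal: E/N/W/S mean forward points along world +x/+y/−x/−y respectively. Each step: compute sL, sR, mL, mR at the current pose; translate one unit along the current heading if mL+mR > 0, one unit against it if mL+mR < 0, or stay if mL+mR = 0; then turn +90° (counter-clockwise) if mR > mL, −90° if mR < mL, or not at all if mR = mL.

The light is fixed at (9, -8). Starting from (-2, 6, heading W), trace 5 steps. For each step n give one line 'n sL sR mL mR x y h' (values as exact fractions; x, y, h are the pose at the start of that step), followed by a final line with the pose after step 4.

0 16/29 80/229 5984/6641 -40/229 -2 6 W
1 160/481 160/337 130880/162097 -80/337 -3 6 N
2 20/53 40/61 3340/3233 -20/61 -3 7 E
3 160/233 32/73 19136/17009 -16/73 -2 7 S
4 16/29 80/229 5984/6641 -40/229 -2 6 W
final -3 6 N

n=0: pose=(-2,6,W); sL=16/29, sR=80/229; mL=5984/6641, mR=-40/229; mL+mR=4824/6641 → advance +1; mR−mL=-7144/6641 → turn -1·90°
n=1: pose=(-3,6,N); sL=160/481, sR=160/337; mL=130880/162097, mR=-80/337; mL+mR=92400/162097 → advance +1; mR−mL=-169360/162097 → turn -1·90°
n=2: pose=(-3,7,E); sL=20/53, sR=40/61; mL=3340/3233, mR=-20/61; mL+mR=2280/3233 → advance +1; mR−mL=-4400/3233 → turn -1·90°
n=3: pose=(-2,7,S); sL=160/233, sR=32/73; mL=19136/17009, mR=-16/73; mL+mR=15408/17009 → advance +1; mR−mL=-22864/17009 → turn -1·90°
n=4: pose=(-2,6,W); sL=16/29, sR=80/229; mL=5984/6641, mR=-40/229; mL+mR=4824/6641 → advance +1; mR−mL=-7144/6641 → turn -1·90°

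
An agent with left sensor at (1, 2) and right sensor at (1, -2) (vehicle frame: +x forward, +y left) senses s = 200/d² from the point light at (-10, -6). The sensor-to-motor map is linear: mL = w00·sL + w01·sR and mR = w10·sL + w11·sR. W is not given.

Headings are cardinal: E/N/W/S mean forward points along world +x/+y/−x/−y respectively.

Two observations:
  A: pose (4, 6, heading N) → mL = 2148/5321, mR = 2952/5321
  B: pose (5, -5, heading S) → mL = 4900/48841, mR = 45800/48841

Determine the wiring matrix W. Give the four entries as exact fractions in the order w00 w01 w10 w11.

1 -1/2 1/2 1/2

obs A: pose=(4,6,N) → sL=200/313, sR=8/17, mL=2148/5321, mR=2952/5321
obs B: pose=(5,-5,S) → sL=200/289, sR=200/169, mL=4900/48841, mR=45800/48841
sensor matrix S = [[200/313, 8/17], [200/289, 200/169]]; det S = 111884800/259882961
solve [mL_A; mL_B] = S·[w00; w01] and [mR_A; mR_B] = S·[w10; w11]:
  w00 = 1, w01 = -1/2, w10 = 1/2, w11 = 1/2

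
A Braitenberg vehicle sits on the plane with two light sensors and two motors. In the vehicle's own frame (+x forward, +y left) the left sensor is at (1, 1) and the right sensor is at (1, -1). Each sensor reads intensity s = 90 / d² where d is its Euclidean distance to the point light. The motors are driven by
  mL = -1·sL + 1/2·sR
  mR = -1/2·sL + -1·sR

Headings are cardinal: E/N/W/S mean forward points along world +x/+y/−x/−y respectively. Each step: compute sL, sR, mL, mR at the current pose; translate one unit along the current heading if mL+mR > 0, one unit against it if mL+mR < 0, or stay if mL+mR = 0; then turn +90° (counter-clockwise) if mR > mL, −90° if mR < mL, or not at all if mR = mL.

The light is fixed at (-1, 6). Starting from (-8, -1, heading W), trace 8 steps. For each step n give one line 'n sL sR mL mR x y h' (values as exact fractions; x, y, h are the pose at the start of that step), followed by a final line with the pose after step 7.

0 45/64 9/10 -81/320 -801/640 -8 -1 W
1 18/17 90/61 -333/1037 -2079/1037 -7 -1 N
2 45/37 45/53 -3105/3922 -5715/3922 -7 -2 E
3 10/13 18/29 -173/377 -379/377 -8 -2 S
4 45/64 9/10 -81/320 -801/640 -8 -1 W
5 18/17 90/61 -333/1037 -2079/1037 -7 -1 N
6 45/37 45/53 -3105/3922 -5715/3922 -7 -2 E
7 10/13 18/29 -173/377 -379/377 -8 -2 S
final -8 -1 W

n=0: pose=(-8,-1,W); sL=45/64, sR=9/10; mL=-81/320, mR=-801/640; mL+mR=-963/640 → advance -1; mR−mL=-639/640 → turn -1·90°
n=1: pose=(-7,-1,N); sL=18/17, sR=90/61; mL=-333/1037, mR=-2079/1037; mL+mR=-2412/1037 → advance -1; mR−mL=-1746/1037 → turn -1·90°
n=2: pose=(-7,-2,E); sL=45/37, sR=45/53; mL=-3105/3922, mR=-5715/3922; mL+mR=-4410/1961 → advance -1; mR−mL=-1305/1961 → turn -1·90°
n=3: pose=(-8,-2,S); sL=10/13, sR=18/29; mL=-173/377, mR=-379/377; mL+mR=-552/377 → advance -1; mR−mL=-206/377 → turn -1·90°
n=4: pose=(-8,-1,W); sL=45/64, sR=9/10; mL=-81/320, mR=-801/640; mL+mR=-963/640 → advance -1; mR−mL=-639/640 → turn -1·90°
n=5: pose=(-7,-1,N); sL=18/17, sR=90/61; mL=-333/1037, mR=-2079/1037; mL+mR=-2412/1037 → advance -1; mR−mL=-1746/1037 → turn -1·90°
n=6: pose=(-7,-2,E); sL=45/37, sR=45/53; mL=-3105/3922, mR=-5715/3922; mL+mR=-4410/1961 → advance -1; mR−mL=-1305/1961 → turn -1·90°
n=7: pose=(-8,-2,S); sL=10/13, sR=18/29; mL=-173/377, mR=-379/377; mL+mR=-552/377 → advance -1; mR−mL=-206/377 → turn -1·90°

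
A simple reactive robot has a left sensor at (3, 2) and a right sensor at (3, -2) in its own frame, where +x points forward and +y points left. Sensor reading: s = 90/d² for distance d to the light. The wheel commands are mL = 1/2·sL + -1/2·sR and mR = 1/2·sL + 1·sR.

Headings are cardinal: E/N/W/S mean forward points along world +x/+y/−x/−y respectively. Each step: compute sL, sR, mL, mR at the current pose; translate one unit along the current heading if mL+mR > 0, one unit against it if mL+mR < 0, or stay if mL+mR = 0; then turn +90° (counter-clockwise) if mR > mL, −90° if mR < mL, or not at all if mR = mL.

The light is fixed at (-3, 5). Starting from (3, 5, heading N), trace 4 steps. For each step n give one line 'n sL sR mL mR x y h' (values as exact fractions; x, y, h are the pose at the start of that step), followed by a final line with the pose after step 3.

0 18/5 90/73 432/365 1107/365 3 5 N
1 9 5 2 19/2 3 6 W
2 90/53 90/13 -1800/689 5355/689 2 6 S
3 45/34 45/34 0 135/68 2 5 E
final 3 5 N

n=0: pose=(3,5,N); sL=18/5, sR=90/73; mL=432/365, mR=1107/365; mL+mR=1539/365 → advance +1; mR−mL=135/73 → turn +1·90°
n=1: pose=(3,6,W); sL=9, sR=5; mL=2, mR=19/2; mL+mR=23/2 → advance +1; mR−mL=15/2 → turn +1·90°
n=2: pose=(2,6,S); sL=90/53, sR=90/13; mL=-1800/689, mR=5355/689; mL+mR=3555/689 → advance +1; mR−mL=135/13 → turn +1·90°
n=3: pose=(2,5,E); sL=45/34, sR=45/34; mL=0, mR=135/68; mL+mR=135/68 → advance +1; mR−mL=135/68 → turn +1·90°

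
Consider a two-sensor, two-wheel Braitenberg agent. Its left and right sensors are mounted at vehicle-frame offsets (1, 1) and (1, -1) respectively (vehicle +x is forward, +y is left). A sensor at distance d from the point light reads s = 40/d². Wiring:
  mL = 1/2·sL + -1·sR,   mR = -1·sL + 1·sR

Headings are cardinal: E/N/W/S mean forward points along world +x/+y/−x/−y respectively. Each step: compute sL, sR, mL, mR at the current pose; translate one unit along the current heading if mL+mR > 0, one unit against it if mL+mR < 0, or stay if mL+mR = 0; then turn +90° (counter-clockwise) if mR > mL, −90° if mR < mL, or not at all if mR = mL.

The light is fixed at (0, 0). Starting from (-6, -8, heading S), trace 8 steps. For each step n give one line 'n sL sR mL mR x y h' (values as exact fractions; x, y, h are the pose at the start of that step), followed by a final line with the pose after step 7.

n=0: pose=(-6,-8,S); sL=20/53, sR=4/13; mL=-82/689, mR=-48/689; mL+mR=-10/53 → advance -1; mR−mL=34/689 → turn +1·90°
n=1: pose=(-6,-7,E); sL=40/61, sR=40/89; mL=-660/5429, mR=-1120/5429; mL+mR=-20/61 → advance -1; mR−mL=-460/5429 → turn -1·90°
n=2: pose=(-7,-7,S); sL=2/5, sR=5/16; mL=-9/80, mR=-7/80; mL+mR=-1/5 → advance -1; mR−mL=1/40 → turn +1·90°
n=3: pose=(-7,-6,E); sL=40/61, sR=8/17; mL=-148/1037, mR=-192/1037; mL+mR=-20/61 → advance -1; mR−mL=-44/1037 → turn -1·90°
n=4: pose=(-8,-6,S); sL=20/49, sR=4/13; mL=-66/637, mR=-64/637; mL+mR=-10/49 → advance -1; mR−mL=2/637 → turn +1·90°
n=5: pose=(-8,-5,E); sL=8/13, sR=8/17; mL=-36/221, mR=-32/221; mL+mR=-4/13 → advance -1; mR−mL=4/221 → turn +1·90°
n=6: pose=(-9,-5,N); sL=10/29, sR=1/2; mL=-19/58, mR=9/58; mL+mR=-5/29 → advance -1; mR−mL=14/29 → turn +1·90°
n=7: pose=(-9,-6,W); sL=40/149, sR=8/25; mL=-692/3725, mR=192/3725; mL+mR=-20/149 → advance -1; mR−mL=884/3725 → turn +1·90°

0 20/53 4/13 -82/689 -48/689 -6 -8 S
1 40/61 40/89 -660/5429 -1120/5429 -6 -7 E
2 2/5 5/16 -9/80 -7/80 -7 -7 S
3 40/61 8/17 -148/1037 -192/1037 -7 -6 E
4 20/49 4/13 -66/637 -64/637 -8 -6 S
5 8/13 8/17 -36/221 -32/221 -8 -5 E
6 10/29 1/2 -19/58 9/58 -9 -5 N
7 40/149 8/25 -692/3725 192/3725 -9 -6 W
final -8 -6 S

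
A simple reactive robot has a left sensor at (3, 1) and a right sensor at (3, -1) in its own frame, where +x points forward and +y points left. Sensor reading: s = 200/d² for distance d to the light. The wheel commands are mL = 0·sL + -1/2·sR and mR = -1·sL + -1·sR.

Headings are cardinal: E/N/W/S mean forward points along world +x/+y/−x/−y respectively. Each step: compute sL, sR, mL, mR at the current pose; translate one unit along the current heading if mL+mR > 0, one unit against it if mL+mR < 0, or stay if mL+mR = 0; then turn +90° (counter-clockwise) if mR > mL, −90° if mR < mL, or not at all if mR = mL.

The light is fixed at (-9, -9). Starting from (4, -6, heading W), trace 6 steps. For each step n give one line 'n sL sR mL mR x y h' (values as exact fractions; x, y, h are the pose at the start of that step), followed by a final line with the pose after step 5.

0 25/13 50/29 -25/29 -1375/377 4 -6 W
1 40/41 200/261 -100/261 -18640/10701 5 -6 N
2 100/149 20/29 -10/29 -5880/4321 5 -7 E
3 200/197 40/29 -20/29 -13680/5713 4 -7 S
4 25/13 50/29 -25/29 -1375/377 4 -6 W
5 40/41 200/261 -100/261 -18640/10701 5 -6 N
final 5 -7 E

n=0: pose=(4,-6,W); sL=25/13, sR=50/29; mL=-25/29, mR=-1375/377; mL+mR=-1700/377 → advance -1; mR−mL=-1050/377 → turn -1·90°
n=1: pose=(5,-6,N); sL=40/41, sR=200/261; mL=-100/261, mR=-18640/10701; mL+mR=-7580/3567 → advance -1; mR−mL=-14540/10701 → turn -1·90°
n=2: pose=(5,-7,E); sL=100/149, sR=20/29; mL=-10/29, mR=-5880/4321; mL+mR=-7370/4321 → advance -1; mR−mL=-4390/4321 → turn -1·90°
n=3: pose=(4,-7,S); sL=200/197, sR=40/29; mL=-20/29, mR=-13680/5713; mL+mR=-17620/5713 → advance -1; mR−mL=-9740/5713 → turn -1·90°
n=4: pose=(4,-6,W); sL=25/13, sR=50/29; mL=-25/29, mR=-1375/377; mL+mR=-1700/377 → advance -1; mR−mL=-1050/377 → turn -1·90°
n=5: pose=(5,-6,N); sL=40/41, sR=200/261; mL=-100/261, mR=-18640/10701; mL+mR=-7580/3567 → advance -1; mR−mL=-14540/10701 → turn -1·90°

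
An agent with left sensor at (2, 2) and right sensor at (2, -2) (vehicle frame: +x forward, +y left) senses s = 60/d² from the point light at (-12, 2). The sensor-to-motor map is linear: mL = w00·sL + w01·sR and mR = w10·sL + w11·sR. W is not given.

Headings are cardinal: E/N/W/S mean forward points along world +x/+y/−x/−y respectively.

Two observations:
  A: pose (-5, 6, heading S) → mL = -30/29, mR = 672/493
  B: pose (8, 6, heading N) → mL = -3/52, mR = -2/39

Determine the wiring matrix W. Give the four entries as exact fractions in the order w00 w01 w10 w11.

obs A: pose=(-5,6,S) → sL=12/17, sR=60/29, mL=-30/29, mR=672/493
obs B: pose=(8,6,N) → sL=1/6, sR=3/26, mL=-3/52, mR=-2/39
sensor matrix S = [[12/17, 60/29], [1/6, 3/26]]; det S = -1688/6409
solve [mL_A; mL_B] = S·[w00; w01] and [mR_A; mR_B] = S·[w10; w11]:
  w00 = 0, w01 = -1/2, w10 = -1, w11 = 1

0 -1/2 -1 1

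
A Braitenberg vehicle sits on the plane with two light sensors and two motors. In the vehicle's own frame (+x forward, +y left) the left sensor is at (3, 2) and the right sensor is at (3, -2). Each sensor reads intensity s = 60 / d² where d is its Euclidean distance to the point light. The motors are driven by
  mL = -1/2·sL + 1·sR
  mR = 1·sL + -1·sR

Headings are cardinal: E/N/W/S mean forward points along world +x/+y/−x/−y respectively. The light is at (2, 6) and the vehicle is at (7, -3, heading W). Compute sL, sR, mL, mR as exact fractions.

12/25 60/53 1182/1325 -864/1325

left sensor world pos  = (4, -5); dL² = 125
right sensor world pos = (4, -1); dR² = 53
sL = 60/125 = 12/25
sR = 60/53 = 60/53
mL = -1/2·sL + 1·sR = 1182/1325
mR = 1·sL + -1·sR = -864/1325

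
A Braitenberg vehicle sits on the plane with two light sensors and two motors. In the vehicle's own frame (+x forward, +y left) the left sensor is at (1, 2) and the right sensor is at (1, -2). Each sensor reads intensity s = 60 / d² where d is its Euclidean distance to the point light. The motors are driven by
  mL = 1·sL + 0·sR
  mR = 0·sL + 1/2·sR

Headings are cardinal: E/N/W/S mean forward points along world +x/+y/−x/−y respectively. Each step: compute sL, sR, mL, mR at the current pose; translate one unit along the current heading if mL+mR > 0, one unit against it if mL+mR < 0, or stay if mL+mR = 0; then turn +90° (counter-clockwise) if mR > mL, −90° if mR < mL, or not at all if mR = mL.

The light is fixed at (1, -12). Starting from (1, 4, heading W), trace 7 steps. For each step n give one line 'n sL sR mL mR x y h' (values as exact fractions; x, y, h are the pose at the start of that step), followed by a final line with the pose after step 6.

0 60/197 12/65 60/197 6/65 1 4 W
1 30/149 6/29 30/149 3/29 0 4 N
2 60/361 4/15 60/361 2/15 0 5 E
3 3/13 3/13 3/13 3/26 1 5 S
4 60/197 12/65 60/197 6/65 1 4 W
5 30/149 6/29 30/149 3/29 0 4 N
6 60/361 4/15 60/361 2/15 0 5 E
final 1 5 S

n=0: pose=(1,4,W); sL=60/197, sR=12/65; mL=60/197, mR=6/65; mL+mR=5082/12805 → advance +1; mR−mL=-2718/12805 → turn -1·90°
n=1: pose=(0,4,N); sL=30/149, sR=6/29; mL=30/149, mR=3/29; mL+mR=1317/4321 → advance +1; mR−mL=-423/4321 → turn -1·90°
n=2: pose=(0,5,E); sL=60/361, sR=4/15; mL=60/361, mR=2/15; mL+mR=1622/5415 → advance +1; mR−mL=-178/5415 → turn -1·90°
n=3: pose=(1,5,S); sL=3/13, sR=3/13; mL=3/13, mR=3/26; mL+mR=9/26 → advance +1; mR−mL=-3/26 → turn -1·90°
n=4: pose=(1,4,W); sL=60/197, sR=12/65; mL=60/197, mR=6/65; mL+mR=5082/12805 → advance +1; mR−mL=-2718/12805 → turn -1·90°
n=5: pose=(0,4,N); sL=30/149, sR=6/29; mL=30/149, mR=3/29; mL+mR=1317/4321 → advance +1; mR−mL=-423/4321 → turn -1·90°
n=6: pose=(0,5,E); sL=60/361, sR=4/15; mL=60/361, mR=2/15; mL+mR=1622/5415 → advance +1; mR−mL=-178/5415 → turn -1·90°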